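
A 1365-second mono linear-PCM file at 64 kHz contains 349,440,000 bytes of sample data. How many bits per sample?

Bytes per sample = 349,440,000 / (64,000 × 1,365 × 1) = 349,440,000 / 87,360,000 = 4.
Bit depth = 4 × 8 = 32 bits.

32 bits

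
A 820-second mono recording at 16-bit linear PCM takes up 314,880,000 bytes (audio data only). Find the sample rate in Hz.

Bytes = sample_rate × seconds × bytes_per_sample × channels.
sample_rate = 314,880,000 / (820 × 2 × 1) = 314,880,000 / 1,640 = 192,000 Hz.

192,000 Hz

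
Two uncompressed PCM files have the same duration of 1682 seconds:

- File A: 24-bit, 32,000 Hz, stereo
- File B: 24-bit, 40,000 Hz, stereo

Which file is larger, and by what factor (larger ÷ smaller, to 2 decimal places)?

File B, by a factor of 1.25

File A: 32,000 × 3 × 2 = 192,000 bytes/s.
File B: 40,000 × 3 × 2 = 240,000 bytes/s.
File B is larger; ratio = 403,680,000 / 322,944,000 = 1.25.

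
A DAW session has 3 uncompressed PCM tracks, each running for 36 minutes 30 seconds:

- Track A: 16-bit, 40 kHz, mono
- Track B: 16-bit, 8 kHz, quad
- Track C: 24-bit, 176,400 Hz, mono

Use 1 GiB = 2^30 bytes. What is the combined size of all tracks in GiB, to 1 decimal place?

36 minutes 30 seconds = 2,190 s.
Track A: 40,000 × 2,190 × 2 × 1 = 175,200,000 bytes.
Track B: 8,000 × 2,190 × 2 × 4 = 140,160,000 bytes.
Track C: 176,400 × 2,190 × 3 × 1 = 1,158,948,000 bytes.
Total = 1,474,308,000 bytes = 1.4 GiB.

1.4 GiB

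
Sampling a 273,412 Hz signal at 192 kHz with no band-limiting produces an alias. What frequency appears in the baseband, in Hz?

Nyquist = 192,000/2 = 96,000 Hz; 273,412 Hz exceeds it.
Alias = |273,412 − 1×192,000| = |273,412 − 192,000| = 81,412 Hz.

81,412 Hz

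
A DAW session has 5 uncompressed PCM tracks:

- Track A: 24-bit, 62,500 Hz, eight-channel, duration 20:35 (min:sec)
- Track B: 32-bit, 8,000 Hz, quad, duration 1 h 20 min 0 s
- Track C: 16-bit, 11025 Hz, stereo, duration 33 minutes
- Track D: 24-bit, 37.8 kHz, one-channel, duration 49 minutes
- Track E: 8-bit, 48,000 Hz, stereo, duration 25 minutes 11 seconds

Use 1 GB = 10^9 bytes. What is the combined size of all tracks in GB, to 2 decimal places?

Track A: 20:35 (min:sec) = 1,235 s; 62,500 × 1,235 × 3 × 8 = 1,852,500,000 bytes.
Track B: 1 h 20 min 0 s = 4,800 s; 8,000 × 4,800 × 4 × 4 = 614,400,000 bytes.
Track C: 33 minutes = 1,980 s; 11,025 × 1,980 × 2 × 2 = 87,318,000 bytes.
Track D: 49 minutes = 2,940 s; 37,800 × 2,940 × 3 × 1 = 333,396,000 bytes.
Track E: 25 minutes 11 seconds = 1,511 s; 48,000 × 1,511 × 1 × 2 = 145,056,000 bytes.
Total = 3,032,670,000 bytes = 3.03 GB.

3.03 GB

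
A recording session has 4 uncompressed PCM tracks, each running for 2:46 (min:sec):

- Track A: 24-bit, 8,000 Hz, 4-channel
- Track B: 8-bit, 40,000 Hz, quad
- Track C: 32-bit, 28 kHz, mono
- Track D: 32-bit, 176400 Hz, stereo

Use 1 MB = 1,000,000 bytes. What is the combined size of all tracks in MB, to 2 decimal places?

295.35 MB

2:46 (min:sec) = 166 s.
Track A: 8,000 × 166 × 3 × 4 = 15,936,000 bytes.
Track B: 40,000 × 166 × 1 × 4 = 26,560,000 bytes.
Track C: 28,000 × 166 × 4 × 1 = 18,592,000 bytes.
Track D: 176,400 × 166 × 4 × 2 = 234,259,200 bytes.
Total = 295,347,200 bytes = 295.35 MB.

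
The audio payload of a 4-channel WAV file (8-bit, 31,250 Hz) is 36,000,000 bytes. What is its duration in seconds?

288 seconds

Byte rate = 31,250 × 1 × 4 = 125,000 bytes/s.
Duration = 36,000,000 / 125,000 = 288 s.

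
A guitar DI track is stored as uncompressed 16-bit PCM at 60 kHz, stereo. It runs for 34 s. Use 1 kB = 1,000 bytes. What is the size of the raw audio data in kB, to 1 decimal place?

8160.0 kB

Bytes = 60,000 samples/s × 34 s × 2 bytes/sample × 2 ch = 8,160,000 bytes.
8,160,000 / 1,000 = 8160.0 kB.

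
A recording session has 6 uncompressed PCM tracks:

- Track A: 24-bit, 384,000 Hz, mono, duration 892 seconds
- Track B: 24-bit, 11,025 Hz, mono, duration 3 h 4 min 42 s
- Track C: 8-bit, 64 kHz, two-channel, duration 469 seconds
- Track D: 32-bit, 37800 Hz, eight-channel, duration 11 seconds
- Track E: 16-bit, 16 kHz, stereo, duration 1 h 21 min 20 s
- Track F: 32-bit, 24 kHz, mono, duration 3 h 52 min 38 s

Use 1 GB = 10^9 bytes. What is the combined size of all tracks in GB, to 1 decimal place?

Track A: 384,000 × 892 × 3 × 1 = 1,027,584,000 bytes.
Track B: 3 h 4 min 42 s = 11,082 s; 11,025 × 11,082 × 3 × 1 = 366,537,150 bytes.
Track C: 64,000 × 469 × 1 × 2 = 60,032,000 bytes.
Track D: 37,800 × 11 × 4 × 8 = 13,305,600 bytes.
Track E: 1 h 21 min 20 s = 4,880 s; 16,000 × 4,880 × 2 × 2 = 312,320,000 bytes.
Track F: 3 h 52 min 38 s = 13,958 s; 24,000 × 13,958 × 4 × 1 = 1,339,968,000 bytes.
Total = 3,119,746,750 bytes = 3.1 GB.

3.1 GB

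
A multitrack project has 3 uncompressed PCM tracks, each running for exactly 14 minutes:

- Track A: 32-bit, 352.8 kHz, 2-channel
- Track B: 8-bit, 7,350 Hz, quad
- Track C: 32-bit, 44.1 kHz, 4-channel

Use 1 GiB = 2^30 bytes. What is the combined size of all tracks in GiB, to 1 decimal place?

2.8 GiB

exactly 14 minutes = 840 s.
Track A: 352,800 × 840 × 4 × 2 = 2,370,816,000 bytes.
Track B: 7,350 × 840 × 1 × 4 = 24,696,000 bytes.
Track C: 44,100 × 840 × 4 × 4 = 592,704,000 bytes.
Total = 2,988,216,000 bytes = 2.8 GiB.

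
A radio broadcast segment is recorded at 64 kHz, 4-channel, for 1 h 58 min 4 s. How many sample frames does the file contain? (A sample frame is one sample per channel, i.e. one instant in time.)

1 h 58 min 4 s = 7,084 s.
64,000 samples/s × 7,084 s = 453,376,000 frames.

453,376,000 sample frames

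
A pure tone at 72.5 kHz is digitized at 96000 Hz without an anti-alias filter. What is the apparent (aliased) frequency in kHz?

Nyquist = 96,000/2 = 48,000 Hz; 72,500 Hz exceeds it.
Alias = |72,500 − 1×96,000| = |72,500 − 96,000| = 23,500 Hz = 23.5 kHz.

23.5 kHz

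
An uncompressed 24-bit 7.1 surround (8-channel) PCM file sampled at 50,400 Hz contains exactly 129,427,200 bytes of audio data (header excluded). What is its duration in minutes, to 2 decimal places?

1.78 minutes

Byte rate = 50,400 × 3 × 8 = 1,209,600 bytes/s.
Duration = 129,427,200 / 1,209,600 = 107 s.
107 s / 60 = 1.78 minutes.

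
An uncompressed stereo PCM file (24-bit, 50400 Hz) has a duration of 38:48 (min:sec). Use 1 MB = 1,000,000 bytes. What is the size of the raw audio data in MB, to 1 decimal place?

Duration = 38:48 (min:sec) = 2,328 s.
Bytes = 50,400 samples/s × 2,328 s × 3 bytes/sample × 2 ch = 703,987,200 bytes.
703,987,200 / 1,000,000 = 704.0 MB.

704.0 MB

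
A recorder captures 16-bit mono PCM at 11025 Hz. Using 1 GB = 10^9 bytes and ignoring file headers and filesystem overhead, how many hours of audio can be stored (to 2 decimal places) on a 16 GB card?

Uncompressed byte rate = 11,025 × 2 × 1 = 22,050 bytes/s.
Capacity = 16 × 1,000,000,000 = 16,000,000,000 bytes.
16,000,000,000 / 22,050 ≈ 725623.58 s → 201.56 hours.

201.56 hours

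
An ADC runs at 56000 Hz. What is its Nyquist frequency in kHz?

28 kHz

Nyquist frequency = sample rate / 2 = 56,000 / 2 = 28 kHz.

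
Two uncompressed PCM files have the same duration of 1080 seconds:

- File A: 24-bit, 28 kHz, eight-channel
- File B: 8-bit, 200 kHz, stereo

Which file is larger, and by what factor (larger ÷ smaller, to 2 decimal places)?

File A, by a factor of 1.68

File A: 28,000 × 3 × 8 = 672,000 bytes/s.
File B: 200,000 × 1 × 2 = 400,000 bytes/s.
File A is larger; ratio = 725,760,000 / 432,000,000 = 1.68.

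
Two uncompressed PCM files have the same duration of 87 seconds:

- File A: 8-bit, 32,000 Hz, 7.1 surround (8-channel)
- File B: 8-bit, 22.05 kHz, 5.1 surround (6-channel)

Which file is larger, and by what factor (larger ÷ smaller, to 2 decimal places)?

File A, by a factor of 1.93

File A: 32,000 × 1 × 8 = 256,000 bytes/s.
File B: 22,050 × 1 × 6 = 132,300 bytes/s.
File A is larger; ratio = 22,272,000 / 11,510,100 = 1.93.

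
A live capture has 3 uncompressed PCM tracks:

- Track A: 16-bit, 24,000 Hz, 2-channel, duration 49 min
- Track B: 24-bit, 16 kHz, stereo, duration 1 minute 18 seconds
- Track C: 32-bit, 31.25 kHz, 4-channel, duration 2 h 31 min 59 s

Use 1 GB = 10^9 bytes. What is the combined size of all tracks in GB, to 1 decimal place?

Track A: 49 min = 2,940 s; 24,000 × 2,940 × 2 × 2 = 282,240,000 bytes.
Track B: 1 minute 18 seconds = 78 s; 16,000 × 78 × 3 × 2 = 7,488,000 bytes.
Track C: 2 h 31 min 59 s = 9,119 s; 31,250 × 9,119 × 4 × 4 = 4,559,500,000 bytes.
Total = 4,849,228,000 bytes = 4.8 GB.

4.8 GB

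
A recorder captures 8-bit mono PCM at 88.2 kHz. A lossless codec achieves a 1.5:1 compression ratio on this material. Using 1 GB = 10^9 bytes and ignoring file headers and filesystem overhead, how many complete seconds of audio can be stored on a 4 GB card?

Uncompressed byte rate = 88,200 × 1 × 1 = 88,200 bytes/s.
After 1.5:1 compression, effective rate ≈ 58800 bytes/s.
Capacity = 4 × 1,000,000,000 = 4,000,000,000 bytes.
4,000,000,000 / effective rate ≈ 68027.21 s → 68,027 seconds.

68,027 seconds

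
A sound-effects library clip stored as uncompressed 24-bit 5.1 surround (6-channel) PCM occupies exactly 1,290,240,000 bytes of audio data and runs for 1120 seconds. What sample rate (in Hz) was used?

64,000 Hz

Bytes = sample_rate × seconds × bytes_per_sample × channels.
sample_rate = 1,290,240,000 / (1,120 × 3 × 6) = 1,290,240,000 / 20,160 = 64,000 Hz.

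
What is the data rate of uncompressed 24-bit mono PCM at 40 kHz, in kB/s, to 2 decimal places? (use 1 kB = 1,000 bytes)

120.00 kB/s

Bit rate = 40,000 × 24 × 1 = 960,000 bits/s.
960,000 / 8 = 120,000 B/s = 120.00 kB/s.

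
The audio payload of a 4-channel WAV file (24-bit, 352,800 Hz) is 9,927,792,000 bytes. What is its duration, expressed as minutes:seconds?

39:05

Byte rate = 352,800 × 3 × 4 = 4,233,600 bytes/s.
Duration = 9,927,792,000 / 4,233,600 = 2,345 s.
2,345 s = 39:05.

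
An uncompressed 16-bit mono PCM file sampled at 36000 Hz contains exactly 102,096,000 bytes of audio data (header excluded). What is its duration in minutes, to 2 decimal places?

Byte rate = 36,000 × 2 × 1 = 72,000 bytes/s.
Duration = 102,096,000 / 72,000 = 1,418 s.
1,418 s / 60 = 23.63 minutes.

23.63 minutes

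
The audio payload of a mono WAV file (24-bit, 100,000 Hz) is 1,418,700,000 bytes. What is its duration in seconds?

Byte rate = 100,000 × 3 × 1 = 300,000 bytes/s.
Duration = 1,418,700,000 / 300,000 = 4,729 s.

4,729 seconds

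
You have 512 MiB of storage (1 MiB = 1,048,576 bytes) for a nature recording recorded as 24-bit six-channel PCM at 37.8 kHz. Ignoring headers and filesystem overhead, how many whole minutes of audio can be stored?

13 minutes

Uncompressed byte rate = 37,800 × 3 × 6 = 680,400 bytes/s.
Capacity = 512 × 1,048,576 = 536,870,912 bytes.
536,870,912 / 680,400 ≈ 789.05 s → 13 minutes.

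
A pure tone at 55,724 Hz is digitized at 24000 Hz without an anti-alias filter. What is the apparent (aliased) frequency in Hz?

Nyquist = 24,000/2 = 12,000 Hz; 55,724 Hz exceeds it.
Alias = |55,724 − 2×24,000| = |55,724 − 48,000| = 7,724 Hz.

7,724 Hz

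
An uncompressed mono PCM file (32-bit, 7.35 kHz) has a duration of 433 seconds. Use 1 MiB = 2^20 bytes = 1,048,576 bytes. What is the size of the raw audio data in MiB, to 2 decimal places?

Bytes = 7,350 samples/s × 433 s × 4 bytes/sample × 1 ch = 12,730,200 bytes.
12,730,200 / 1,048,576 = 12.14 MiB.

12.14 MiB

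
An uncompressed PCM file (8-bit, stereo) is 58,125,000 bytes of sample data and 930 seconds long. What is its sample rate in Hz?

31,250 Hz

Bytes = sample_rate × seconds × bytes_per_sample × channels.
sample_rate = 58,125,000 / (930 × 1 × 2) = 58,125,000 / 1,860 = 31,250 Hz.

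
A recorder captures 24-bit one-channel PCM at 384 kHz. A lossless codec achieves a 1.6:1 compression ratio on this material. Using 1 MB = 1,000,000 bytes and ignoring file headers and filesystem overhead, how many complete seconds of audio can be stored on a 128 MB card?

177 seconds

Uncompressed byte rate = 384,000 × 3 × 1 = 1,152,000 bytes/s.
After 1.6:1 compression, effective rate ≈ 720000 bytes/s.
Capacity = 128 × 1,000,000 = 128,000,000 bytes.
128,000,000 / effective rate ≈ 177.78 s → 177 seconds.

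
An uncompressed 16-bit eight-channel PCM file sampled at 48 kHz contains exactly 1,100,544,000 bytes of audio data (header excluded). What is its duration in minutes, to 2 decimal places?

23.88 minutes

Byte rate = 48,000 × 2 × 8 = 768,000 bytes/s.
Duration = 1,100,544,000 / 768,000 = 1,433 s.
1,433 s / 60 = 23.88 minutes.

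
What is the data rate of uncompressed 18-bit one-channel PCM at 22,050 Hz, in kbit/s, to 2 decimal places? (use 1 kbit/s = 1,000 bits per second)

396.90 kbit/s

Bit rate = 22,050 × 18 × 1 = 396,900 bits/s.
= 396.90 kbit/s.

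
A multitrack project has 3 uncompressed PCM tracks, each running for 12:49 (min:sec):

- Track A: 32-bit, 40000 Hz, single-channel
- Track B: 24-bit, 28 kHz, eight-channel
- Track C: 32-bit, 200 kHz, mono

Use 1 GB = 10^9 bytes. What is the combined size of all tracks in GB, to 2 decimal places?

1.26 GB

12:49 (min:sec) = 769 s.
Track A: 40,000 × 769 × 4 × 1 = 123,040,000 bytes.
Track B: 28,000 × 769 × 3 × 8 = 516,768,000 bytes.
Track C: 200,000 × 769 × 4 × 1 = 615,200,000 bytes.
Total = 1,255,008,000 bytes = 1.26 GB.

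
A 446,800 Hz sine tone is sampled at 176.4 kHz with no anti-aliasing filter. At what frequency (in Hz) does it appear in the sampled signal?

82,400 Hz

Nyquist = 176,400/2 = 88,200 Hz; 446,800 Hz exceeds it.
Alias = |446,800 − 3×176,400| = |446,800 − 529,200| = 82,400 Hz.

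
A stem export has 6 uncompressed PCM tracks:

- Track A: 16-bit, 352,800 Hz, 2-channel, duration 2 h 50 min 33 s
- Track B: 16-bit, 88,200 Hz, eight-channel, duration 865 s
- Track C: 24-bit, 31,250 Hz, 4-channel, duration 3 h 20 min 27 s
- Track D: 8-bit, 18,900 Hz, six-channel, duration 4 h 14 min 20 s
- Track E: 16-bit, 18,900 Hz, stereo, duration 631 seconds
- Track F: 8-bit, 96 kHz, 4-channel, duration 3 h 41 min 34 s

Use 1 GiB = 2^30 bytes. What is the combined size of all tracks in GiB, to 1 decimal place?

Track A: 2 h 50 min 33 s = 10,233 s; 352,800 × 10,233 × 2 × 2 = 14,440,809,600 bytes.
Track B: 88,200 × 865 × 2 × 8 = 1,220,688,000 bytes.
Track C: 3 h 20 min 27 s = 12,027 s; 31,250 × 12,027 × 3 × 4 = 4,510,125,000 bytes.
Track D: 4 h 14 min 20 s = 15,260 s; 18,900 × 15,260 × 1 × 6 = 1,730,484,000 bytes.
Track E: 18,900 × 631 × 2 × 2 = 47,703,600 bytes.
Track F: 3 h 41 min 34 s = 13,294 s; 96,000 × 13,294 × 1 × 4 = 5,104,896,000 bytes.
Total = 27,054,706,200 bytes = 25.2 GiB.

25.2 GiB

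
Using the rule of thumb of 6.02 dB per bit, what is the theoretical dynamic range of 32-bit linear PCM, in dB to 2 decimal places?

32 × 6.02 = 192.64 dB.

192.64 dB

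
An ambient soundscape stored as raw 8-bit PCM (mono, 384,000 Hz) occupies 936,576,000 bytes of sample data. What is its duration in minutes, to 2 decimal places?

40.65 minutes

Byte rate = 384,000 × 1 × 1 = 384,000 bytes/s.
Duration = 936,576,000 / 384,000 = 2,439 s.
2,439 s / 60 = 40.65 minutes.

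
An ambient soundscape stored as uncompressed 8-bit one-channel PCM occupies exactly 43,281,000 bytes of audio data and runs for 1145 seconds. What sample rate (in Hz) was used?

Bytes = sample_rate × seconds × bytes_per_sample × channels.
sample_rate = 43,281,000 / (1,145 × 1 × 1) = 43,281,000 / 1,145 = 37,800 Hz.

37,800 Hz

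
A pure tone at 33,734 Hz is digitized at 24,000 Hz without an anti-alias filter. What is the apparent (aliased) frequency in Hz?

Nyquist = 24,000/2 = 12,000 Hz; 33,734 Hz exceeds it.
Alias = |33,734 − 1×24,000| = |33,734 − 24,000| = 9,734 Hz.

9,734 Hz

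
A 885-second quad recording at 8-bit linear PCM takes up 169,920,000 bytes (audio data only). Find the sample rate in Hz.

48,000 Hz

Bytes = sample_rate × seconds × bytes_per_sample × channels.
sample_rate = 169,920,000 / (885 × 1 × 4) = 169,920,000 / 3,540 = 48,000 Hz.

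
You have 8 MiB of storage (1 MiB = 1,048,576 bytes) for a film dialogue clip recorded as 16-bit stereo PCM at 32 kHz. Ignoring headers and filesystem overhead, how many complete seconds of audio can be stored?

Uncompressed byte rate = 32,000 × 2 × 2 = 128,000 bytes/s.
Capacity = 8 × 1,048,576 = 8,388,608 bytes.
8,388,608 / 128,000 ≈ 65.54 s → 65 seconds.

65 seconds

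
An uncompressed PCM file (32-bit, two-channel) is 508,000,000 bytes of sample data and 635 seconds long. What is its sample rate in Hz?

100,000 Hz

Bytes = sample_rate × seconds × bytes_per_sample × channels.
sample_rate = 508,000,000 / (635 × 4 × 2) = 508,000,000 / 5,080 = 100,000 Hz.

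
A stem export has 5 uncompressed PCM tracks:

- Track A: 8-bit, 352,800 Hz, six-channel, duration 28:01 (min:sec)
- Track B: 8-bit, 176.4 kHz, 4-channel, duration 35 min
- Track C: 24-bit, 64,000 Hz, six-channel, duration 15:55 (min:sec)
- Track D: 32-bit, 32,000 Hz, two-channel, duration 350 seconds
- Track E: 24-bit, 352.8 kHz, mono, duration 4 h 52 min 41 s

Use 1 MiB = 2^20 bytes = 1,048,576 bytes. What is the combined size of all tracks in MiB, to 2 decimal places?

23666.79 MiB

Track A: 28:01 (min:sec) = 1,681 s; 352,800 × 1,681 × 1 × 6 = 3,558,340,800 bytes.
Track B: 35 min = 2,100 s; 176,400 × 2,100 × 1 × 4 = 1,481,760,000 bytes.
Track C: 15:55 (min:sec) = 955 s; 64,000 × 955 × 3 × 6 = 1,100,160,000 bytes.
Track D: 32,000 × 350 × 4 × 2 = 89,600,000 bytes.
Track E: 4 h 52 min 41 s = 17,561 s; 352,800 × 17,561 × 3 × 1 = 18,586,562,400 bytes.
Total = 24,816,423,200 bytes = 23666.79 MiB.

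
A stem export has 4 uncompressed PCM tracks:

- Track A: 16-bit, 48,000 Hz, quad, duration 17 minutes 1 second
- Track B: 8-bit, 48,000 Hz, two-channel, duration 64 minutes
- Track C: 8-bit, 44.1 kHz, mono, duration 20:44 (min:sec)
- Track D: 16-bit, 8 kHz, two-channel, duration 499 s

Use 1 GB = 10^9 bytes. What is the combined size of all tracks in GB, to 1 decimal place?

Track A: 17 minutes 1 second = 1,021 s; 48,000 × 1,021 × 2 × 4 = 392,064,000 bytes.
Track B: 64 minutes = 3,840 s; 48,000 × 3,840 × 1 × 2 = 368,640,000 bytes.
Track C: 20:44 (min:sec) = 1,244 s; 44,100 × 1,244 × 1 × 1 = 54,860,400 bytes.
Track D: 8,000 × 499 × 2 × 2 = 15,968,000 bytes.
Total = 831,532,400 bytes = 0.8 GB.

0.8 GB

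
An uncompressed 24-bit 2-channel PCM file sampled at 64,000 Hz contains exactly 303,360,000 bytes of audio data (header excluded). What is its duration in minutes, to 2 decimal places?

13.17 minutes

Byte rate = 64,000 × 3 × 2 = 384,000 bytes/s.
Duration = 303,360,000 / 384,000 = 790 s.
790 s / 60 = 13.17 minutes.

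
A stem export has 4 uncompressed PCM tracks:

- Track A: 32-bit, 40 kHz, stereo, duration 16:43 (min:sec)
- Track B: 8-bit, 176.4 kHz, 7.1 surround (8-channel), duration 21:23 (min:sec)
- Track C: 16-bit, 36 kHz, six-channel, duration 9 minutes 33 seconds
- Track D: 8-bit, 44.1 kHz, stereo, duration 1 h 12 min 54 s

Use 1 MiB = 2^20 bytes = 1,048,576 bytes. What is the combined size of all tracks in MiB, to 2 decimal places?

2636.77 MiB

Track A: 16:43 (min:sec) = 1,003 s; 40,000 × 1,003 × 4 × 2 = 320,960,000 bytes.
Track B: 21:23 (min:sec) = 1,283 s; 176,400 × 1,283 × 1 × 8 = 1,810,569,600 bytes.
Track C: 9 minutes 33 seconds = 573 s; 36,000 × 573 × 2 × 6 = 247,536,000 bytes.
Track D: 1 h 12 min 54 s = 4,374 s; 44,100 × 4,374 × 1 × 2 = 385,786,800 bytes.
Total = 2,764,852,400 bytes = 2636.77 MiB.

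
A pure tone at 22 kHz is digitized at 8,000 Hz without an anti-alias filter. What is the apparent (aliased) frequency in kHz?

2 kHz

Nyquist = 8,000/2 = 4,000 Hz; 22,000 Hz exceeds it.
Alias = |22,000 − 3×8,000| = |22,000 − 24,000| = 2,000 Hz = 2 kHz.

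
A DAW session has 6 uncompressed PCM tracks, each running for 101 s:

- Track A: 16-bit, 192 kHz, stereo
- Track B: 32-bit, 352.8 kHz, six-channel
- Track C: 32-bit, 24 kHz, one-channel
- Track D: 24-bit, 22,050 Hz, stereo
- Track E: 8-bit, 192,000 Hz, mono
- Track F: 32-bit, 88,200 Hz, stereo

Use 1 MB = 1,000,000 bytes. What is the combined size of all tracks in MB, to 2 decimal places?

Track A: 192,000 × 101 × 2 × 2 = 77,568,000 bytes.
Track B: 352,800 × 101 × 4 × 6 = 855,187,200 bytes.
Track C: 24,000 × 101 × 4 × 1 = 9,696,000 bytes.
Track D: 22,050 × 101 × 3 × 2 = 13,362,300 bytes.
Track E: 192,000 × 101 × 1 × 1 = 19,392,000 bytes.
Track F: 88,200 × 101 × 4 × 2 = 71,265,600 bytes.
Total = 1,046,471,100 bytes = 1046.47 MB.

1046.47 MB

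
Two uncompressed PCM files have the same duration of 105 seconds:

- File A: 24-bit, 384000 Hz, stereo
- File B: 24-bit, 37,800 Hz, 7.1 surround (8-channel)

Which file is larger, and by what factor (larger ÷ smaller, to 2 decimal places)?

File A, by a factor of 2.54

File A: 384,000 × 3 × 2 = 2,304,000 bytes/s.
File B: 37,800 × 3 × 8 = 907,200 bytes/s.
File A is larger; ratio = 241,920,000 / 95,256,000 = 2.54.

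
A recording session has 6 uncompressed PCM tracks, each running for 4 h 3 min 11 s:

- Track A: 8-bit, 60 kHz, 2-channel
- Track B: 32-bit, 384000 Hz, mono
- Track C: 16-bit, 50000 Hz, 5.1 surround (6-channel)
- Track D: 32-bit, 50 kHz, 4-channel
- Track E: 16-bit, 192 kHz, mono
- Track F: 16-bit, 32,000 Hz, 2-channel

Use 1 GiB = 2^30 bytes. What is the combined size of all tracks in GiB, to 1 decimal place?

4 h 3 min 11 s = 14,591 s.
Track A: 60,000 × 14,591 × 1 × 2 = 1,750,920,000 bytes.
Track B: 384,000 × 14,591 × 4 × 1 = 22,411,776,000 bytes.
Track C: 50,000 × 14,591 × 2 × 6 = 8,754,600,000 bytes.
Track D: 50,000 × 14,591 × 4 × 4 = 11,672,800,000 bytes.
Track E: 192,000 × 14,591 × 2 × 1 = 5,602,944,000 bytes.
Track F: 32,000 × 14,591 × 2 × 2 = 1,867,648,000 bytes.
Total = 52,060,688,000 bytes = 48.5 GiB.

48.5 GiB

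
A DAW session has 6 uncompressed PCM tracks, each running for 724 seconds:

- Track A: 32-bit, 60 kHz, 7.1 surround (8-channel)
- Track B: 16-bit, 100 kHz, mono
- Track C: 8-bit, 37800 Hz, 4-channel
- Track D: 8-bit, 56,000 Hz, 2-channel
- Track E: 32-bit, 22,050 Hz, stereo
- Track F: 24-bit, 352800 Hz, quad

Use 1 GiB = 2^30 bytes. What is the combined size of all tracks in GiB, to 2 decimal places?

Track A: 60,000 × 724 × 4 × 8 = 1,390,080,000 bytes.
Track B: 100,000 × 724 × 2 × 1 = 144,800,000 bytes.
Track C: 37,800 × 724 × 1 × 4 = 109,468,800 bytes.
Track D: 56,000 × 724 × 1 × 2 = 81,088,000 bytes.
Track E: 22,050 × 724 × 4 × 2 = 127,713,600 bytes.
Track F: 352,800 × 724 × 3 × 4 = 3,065,126,400 bytes.
Total = 4,918,276,800 bytes = 4.58 GiB.

4.58 GiB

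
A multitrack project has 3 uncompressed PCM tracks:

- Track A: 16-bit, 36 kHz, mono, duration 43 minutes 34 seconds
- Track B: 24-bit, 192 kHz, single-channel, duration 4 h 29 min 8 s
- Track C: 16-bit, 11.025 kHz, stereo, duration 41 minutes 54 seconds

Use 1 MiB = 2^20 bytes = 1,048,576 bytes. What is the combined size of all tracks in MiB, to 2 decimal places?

9155.58 MiB

Track A: 43 minutes 34 seconds = 2,614 s; 36,000 × 2,614 × 2 × 1 = 188,208,000 bytes.
Track B: 4 h 29 min 8 s = 16,148 s; 192,000 × 16,148 × 3 × 1 = 9,301,248,000 bytes.
Track C: 41 minutes 54 seconds = 2,514 s; 11,025 × 2,514 × 2 × 2 = 110,867,400 bytes.
Total = 9,600,323,400 bytes = 9155.58 MiB.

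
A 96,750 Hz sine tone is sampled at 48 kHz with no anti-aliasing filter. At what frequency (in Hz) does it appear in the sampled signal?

750 Hz

Nyquist = 48,000/2 = 24,000 Hz; 96,750 Hz exceeds it.
Alias = |96,750 − 2×48,000| = |96,750 − 96,000| = 750 Hz.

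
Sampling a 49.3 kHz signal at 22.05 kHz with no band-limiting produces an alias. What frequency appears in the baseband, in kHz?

5.2 kHz

Nyquist = 22,050/2 = 11,025 Hz; 49,300 Hz exceeds it.
Alias = |49,300 − 2×22,050| = |49,300 − 44,100| = 5,200 Hz = 5.2 kHz.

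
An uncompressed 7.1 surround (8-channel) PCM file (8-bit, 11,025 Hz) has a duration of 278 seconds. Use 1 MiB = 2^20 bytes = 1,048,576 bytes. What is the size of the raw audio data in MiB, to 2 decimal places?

Bytes = 11,025 samples/s × 278 s × 1 bytes/sample × 8 ch = 24,519,600 bytes.
24,519,600 / 1,048,576 = 23.38 MiB.

23.38 MiB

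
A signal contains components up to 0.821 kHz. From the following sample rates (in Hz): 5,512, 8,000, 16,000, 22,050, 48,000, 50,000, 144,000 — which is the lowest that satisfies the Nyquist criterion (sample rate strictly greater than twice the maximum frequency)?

5,512 Hz

Need sample rate > 2 × 821 = 1,642 Hz.
Lowest listed rate above 1,642 Hz is 5,512 Hz.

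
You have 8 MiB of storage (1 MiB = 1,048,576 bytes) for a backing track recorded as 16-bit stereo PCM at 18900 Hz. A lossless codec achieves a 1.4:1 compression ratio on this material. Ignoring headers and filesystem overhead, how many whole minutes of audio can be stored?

2 minutes

Uncompressed byte rate = 18,900 × 2 × 2 = 75,600 bytes/s.
After 1.4:1 compression, effective rate ≈ 54000 bytes/s.
Capacity = 8 × 1,048,576 = 8,388,608 bytes.
8,388,608 / effective rate ≈ 155.34 s → 2 minutes.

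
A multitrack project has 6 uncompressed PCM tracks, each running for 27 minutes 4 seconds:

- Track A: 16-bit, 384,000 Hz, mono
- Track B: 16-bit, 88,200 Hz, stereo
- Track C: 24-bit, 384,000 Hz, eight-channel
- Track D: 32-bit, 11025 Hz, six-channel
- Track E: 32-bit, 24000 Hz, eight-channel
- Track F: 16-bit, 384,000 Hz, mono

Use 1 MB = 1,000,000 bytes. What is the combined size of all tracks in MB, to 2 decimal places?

27 minutes 4 seconds = 1,624 s.
Track A: 384,000 × 1,624 × 2 × 1 = 1,247,232,000 bytes.
Track B: 88,200 × 1,624 × 2 × 2 = 572,947,200 bytes.
Track C: 384,000 × 1,624 × 3 × 8 = 14,966,784,000 bytes.
Track D: 11,025 × 1,624 × 4 × 6 = 429,710,400 bytes.
Track E: 24,000 × 1,624 × 4 × 8 = 1,247,232,000 bytes.
Track F: 384,000 × 1,624 × 2 × 1 = 1,247,232,000 bytes.
Total = 19,711,137,600 bytes = 19711.14 MB.

19711.14 MB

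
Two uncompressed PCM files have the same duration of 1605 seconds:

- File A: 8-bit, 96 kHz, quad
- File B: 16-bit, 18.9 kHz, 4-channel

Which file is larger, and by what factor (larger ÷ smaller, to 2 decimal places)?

File A, by a factor of 2.54

File A: 96,000 × 1 × 4 = 384,000 bytes/s.
File B: 18,900 × 2 × 4 = 151,200 bytes/s.
File A is larger; ratio = 616,320,000 / 242,676,000 = 2.54.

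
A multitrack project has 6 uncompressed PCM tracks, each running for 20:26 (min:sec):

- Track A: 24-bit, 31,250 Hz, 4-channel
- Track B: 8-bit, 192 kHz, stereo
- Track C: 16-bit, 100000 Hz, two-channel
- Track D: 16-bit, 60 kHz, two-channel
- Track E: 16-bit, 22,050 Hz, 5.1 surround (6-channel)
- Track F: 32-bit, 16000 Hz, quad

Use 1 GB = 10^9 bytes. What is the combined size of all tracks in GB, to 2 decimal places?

20:26 (min:sec) = 1,226 s.
Track A: 31,250 × 1,226 × 3 × 4 = 459,750,000 bytes.
Track B: 192,000 × 1,226 × 1 × 2 = 470,784,000 bytes.
Track C: 100,000 × 1,226 × 2 × 2 = 490,400,000 bytes.
Track D: 60,000 × 1,226 × 2 × 2 = 294,240,000 bytes.
Track E: 22,050 × 1,226 × 2 × 6 = 324,399,600 bytes.
Track F: 16,000 × 1,226 × 4 × 4 = 313,856,000 bytes.
Total = 2,353,429,600 bytes = 2.35 GB.

2.35 GB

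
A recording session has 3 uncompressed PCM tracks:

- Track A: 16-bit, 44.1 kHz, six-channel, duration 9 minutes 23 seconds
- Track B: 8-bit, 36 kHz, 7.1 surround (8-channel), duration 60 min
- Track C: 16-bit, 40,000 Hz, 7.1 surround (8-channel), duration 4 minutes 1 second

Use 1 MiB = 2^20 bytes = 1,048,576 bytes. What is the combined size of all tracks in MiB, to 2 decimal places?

1420.00 MiB

Track A: 9 minutes 23 seconds = 563 s; 44,100 × 563 × 2 × 6 = 297,939,600 bytes.
Track B: 60 min = 3,600 s; 36,000 × 3,600 × 1 × 8 = 1,036,800,000 bytes.
Track C: 4 minutes 1 second = 241 s; 40,000 × 241 × 2 × 8 = 154,240,000 bytes.
Total = 1,488,979,600 bytes = 1420.00 MiB.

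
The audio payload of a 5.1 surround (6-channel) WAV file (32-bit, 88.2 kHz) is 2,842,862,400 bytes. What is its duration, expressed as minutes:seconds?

22:23

Byte rate = 88,200 × 4 × 6 = 2,116,800 bytes/s.
Duration = 2,842,862,400 / 2,116,800 = 1,343 s.
1,343 s = 22:23.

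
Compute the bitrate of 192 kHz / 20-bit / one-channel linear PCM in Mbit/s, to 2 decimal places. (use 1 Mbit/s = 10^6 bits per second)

Bit rate = 192,000 × 20 × 1 = 3,840,000 bits/s.
= 3.84 Mbit/s.

3.84 Mbit/s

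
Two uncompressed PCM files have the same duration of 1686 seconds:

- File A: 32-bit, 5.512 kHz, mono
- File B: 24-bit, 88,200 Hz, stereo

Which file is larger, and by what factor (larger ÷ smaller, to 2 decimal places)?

File B, by a factor of 24.00

File A: 5,512 × 4 × 1 = 22,048 bytes/s.
File B: 88,200 × 3 × 2 = 529,200 bytes/s.
File B is larger; ratio = 892,231,200 / 37,172,928 = 24.00.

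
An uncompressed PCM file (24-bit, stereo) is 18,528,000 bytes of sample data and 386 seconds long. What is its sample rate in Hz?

Bytes = sample_rate × seconds × bytes_per_sample × channels.
sample_rate = 18,528,000 / (386 × 3 × 2) = 18,528,000 / 2,316 = 8,000 Hz.

8,000 Hz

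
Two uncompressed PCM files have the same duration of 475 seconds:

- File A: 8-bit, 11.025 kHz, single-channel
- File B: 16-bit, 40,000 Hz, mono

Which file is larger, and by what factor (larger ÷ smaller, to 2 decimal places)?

File A: 11,025 × 1 × 1 = 11,025 bytes/s.
File B: 40,000 × 2 × 1 = 80,000 bytes/s.
File B is larger; ratio = 38,000,000 / 5,236,875 = 7.26.

File B, by a factor of 7.26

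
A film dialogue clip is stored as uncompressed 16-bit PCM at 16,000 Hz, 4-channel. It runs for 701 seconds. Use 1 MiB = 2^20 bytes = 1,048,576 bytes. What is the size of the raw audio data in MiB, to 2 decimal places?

Bytes = 16,000 samples/s × 701 s × 2 bytes/sample × 4 ch = 89,728,000 bytes.
89,728,000 / 1,048,576 = 85.57 MiB.

85.57 MiB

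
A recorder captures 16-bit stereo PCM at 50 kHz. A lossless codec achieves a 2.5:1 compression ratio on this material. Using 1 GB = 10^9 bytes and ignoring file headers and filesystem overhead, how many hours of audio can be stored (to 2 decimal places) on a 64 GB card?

Uncompressed byte rate = 50,000 × 2 × 2 = 200,000 bytes/s.
After 2.5:1 compression, effective rate ≈ 80000 bytes/s.
Capacity = 64 × 1,000,000,000 = 64,000,000,000 bytes.
64,000,000,000 / effective rate ≈ 800000 s → 222.22 hours.

222.22 hours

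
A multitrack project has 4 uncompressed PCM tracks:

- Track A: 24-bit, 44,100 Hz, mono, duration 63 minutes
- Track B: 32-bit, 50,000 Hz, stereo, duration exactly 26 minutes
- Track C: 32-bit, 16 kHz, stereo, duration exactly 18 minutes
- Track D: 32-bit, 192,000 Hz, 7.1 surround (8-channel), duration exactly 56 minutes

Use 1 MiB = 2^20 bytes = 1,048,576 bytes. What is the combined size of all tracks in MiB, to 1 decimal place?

20891.4 MiB

Track A: 63 minutes = 3,780 s; 44,100 × 3,780 × 3 × 1 = 500,094,000 bytes.
Track B: exactly 26 minutes = 1,560 s; 50,000 × 1,560 × 4 × 2 = 624,000,000 bytes.
Track C: exactly 18 minutes = 1,080 s; 16,000 × 1,080 × 4 × 2 = 138,240,000 bytes.
Track D: exactly 56 minutes = 3,360 s; 192,000 × 3,360 × 4 × 8 = 20,643,840,000 bytes.
Total = 21,906,174,000 bytes = 20891.4 MiB.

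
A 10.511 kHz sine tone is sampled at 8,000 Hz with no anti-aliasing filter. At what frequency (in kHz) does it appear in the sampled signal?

2.511 kHz

Nyquist = 8,000/2 = 4,000 Hz; 10,511 Hz exceeds it.
Alias = |10,511 − 1×8,000| = |10,511 − 8,000| = 2,511 Hz = 2.511 kHz.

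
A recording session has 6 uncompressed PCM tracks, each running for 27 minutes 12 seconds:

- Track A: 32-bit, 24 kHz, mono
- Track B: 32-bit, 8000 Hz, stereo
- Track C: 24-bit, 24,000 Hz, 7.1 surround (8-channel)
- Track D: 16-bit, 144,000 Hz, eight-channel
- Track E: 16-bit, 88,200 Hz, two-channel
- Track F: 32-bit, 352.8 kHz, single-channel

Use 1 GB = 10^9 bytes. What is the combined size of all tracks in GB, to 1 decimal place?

7.8 GB

27 minutes 12 seconds = 1,632 s.
Track A: 24,000 × 1,632 × 4 × 1 = 156,672,000 bytes.
Track B: 8,000 × 1,632 × 4 × 2 = 104,448,000 bytes.
Track C: 24,000 × 1,632 × 3 × 8 = 940,032,000 bytes.
Track D: 144,000 × 1,632 × 2 × 8 = 3,760,128,000 bytes.
Track E: 88,200 × 1,632 × 2 × 2 = 575,769,600 bytes.
Track F: 352,800 × 1,632 × 4 × 1 = 2,303,078,400 bytes.
Total = 7,840,128,000 bytes = 7.8 GB.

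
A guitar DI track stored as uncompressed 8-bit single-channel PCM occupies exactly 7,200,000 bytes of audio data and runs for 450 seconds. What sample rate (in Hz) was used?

Bytes = sample_rate × seconds × bytes_per_sample × channels.
sample_rate = 7,200,000 / (450 × 1 × 1) = 7,200,000 / 450 = 16,000 Hz.

16,000 Hz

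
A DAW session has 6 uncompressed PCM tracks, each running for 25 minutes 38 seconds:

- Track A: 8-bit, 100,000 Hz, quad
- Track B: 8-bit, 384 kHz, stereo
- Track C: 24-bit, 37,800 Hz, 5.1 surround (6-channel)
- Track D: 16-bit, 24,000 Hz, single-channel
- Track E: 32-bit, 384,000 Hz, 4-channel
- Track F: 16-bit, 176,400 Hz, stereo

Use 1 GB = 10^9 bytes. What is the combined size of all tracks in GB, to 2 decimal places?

13.45 GB

25 minutes 38 seconds = 1,538 s.
Track A: 100,000 × 1,538 × 1 × 4 = 615,200,000 bytes.
Track B: 384,000 × 1,538 × 1 × 2 = 1,181,184,000 bytes.
Track C: 37,800 × 1,538 × 3 × 6 = 1,046,455,200 bytes.
Track D: 24,000 × 1,538 × 2 × 1 = 73,824,000 bytes.
Track E: 384,000 × 1,538 × 4 × 4 = 9,449,472,000 bytes.
Track F: 176,400 × 1,538 × 2 × 2 = 1,085,212,800 bytes.
Total = 13,451,348,000 bytes = 13.45 GB.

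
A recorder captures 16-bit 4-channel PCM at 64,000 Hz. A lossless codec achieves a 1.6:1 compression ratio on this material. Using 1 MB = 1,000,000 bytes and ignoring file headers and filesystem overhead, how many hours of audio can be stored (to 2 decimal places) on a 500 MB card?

0.43 hours

Uncompressed byte rate = 64,000 × 2 × 4 = 512,000 bytes/s.
After 1.6:1 compression, effective rate ≈ 320000 bytes/s.
Capacity = 500 × 1,000,000 = 500,000,000 bytes.
500,000,000 / effective rate ≈ 1562.5 s → 0.43 hours.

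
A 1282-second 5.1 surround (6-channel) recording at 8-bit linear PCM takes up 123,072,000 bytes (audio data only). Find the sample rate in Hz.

Bytes = sample_rate × seconds × bytes_per_sample × channels.
sample_rate = 123,072,000 / (1,282 × 1 × 6) = 123,072,000 / 7,692 = 16,000 Hz.

16,000 Hz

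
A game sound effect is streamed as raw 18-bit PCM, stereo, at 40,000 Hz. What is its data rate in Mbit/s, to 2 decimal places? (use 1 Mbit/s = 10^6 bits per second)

1.44 Mbit/s

Bit rate = 40,000 × 18 × 2 = 1,440,000 bits/s.
= 1.44 Mbit/s.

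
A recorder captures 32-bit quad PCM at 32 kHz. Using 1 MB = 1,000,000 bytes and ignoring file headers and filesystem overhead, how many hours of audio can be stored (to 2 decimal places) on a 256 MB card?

0.14 hours

Uncompressed byte rate = 32,000 × 4 × 4 = 512,000 bytes/s.
Capacity = 256 × 1,000,000 = 256,000,000 bytes.
256,000,000 / 512,000 ≈ 500 s → 0.14 hours.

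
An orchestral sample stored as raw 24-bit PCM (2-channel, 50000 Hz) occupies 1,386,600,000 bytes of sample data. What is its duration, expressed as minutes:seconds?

Byte rate = 50,000 × 3 × 2 = 300,000 bytes/s.
Duration = 1,386,600,000 / 300,000 = 4,622 s.
4,622 s = 77:02.

77:02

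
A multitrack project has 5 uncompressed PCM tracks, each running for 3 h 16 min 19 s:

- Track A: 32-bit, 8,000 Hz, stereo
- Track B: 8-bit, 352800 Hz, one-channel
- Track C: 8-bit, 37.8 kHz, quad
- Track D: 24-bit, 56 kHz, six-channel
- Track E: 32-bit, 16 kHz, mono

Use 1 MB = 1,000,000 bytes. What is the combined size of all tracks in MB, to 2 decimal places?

3 h 16 min 19 s = 11,779 s.
Track A: 8,000 × 11,779 × 4 × 2 = 753,856,000 bytes.
Track B: 352,800 × 11,779 × 1 × 1 = 4,155,631,200 bytes.
Track C: 37,800 × 11,779 × 1 × 4 = 1,780,984,800 bytes.
Track D: 56,000 × 11,779 × 3 × 6 = 11,873,232,000 bytes.
Track E: 16,000 × 11,779 × 4 × 1 = 753,856,000 bytes.
Total = 19,317,560,000 bytes = 19317.56 MB.

19317.56 MB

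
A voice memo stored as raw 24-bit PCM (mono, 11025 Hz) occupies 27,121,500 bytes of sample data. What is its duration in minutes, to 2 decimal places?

Byte rate = 11,025 × 3 × 1 = 33,075 bytes/s.
Duration = 27,121,500 / 33,075 = 820 s.
820 s / 60 = 13.67 minutes.

13.67 minutes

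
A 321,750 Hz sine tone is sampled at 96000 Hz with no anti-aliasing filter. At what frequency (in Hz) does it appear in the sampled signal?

Nyquist = 96,000/2 = 48,000 Hz; 321,750 Hz exceeds it.
Alias = |321,750 − 3×96,000| = |321,750 − 288,000| = 33,750 Hz.

33,750 Hz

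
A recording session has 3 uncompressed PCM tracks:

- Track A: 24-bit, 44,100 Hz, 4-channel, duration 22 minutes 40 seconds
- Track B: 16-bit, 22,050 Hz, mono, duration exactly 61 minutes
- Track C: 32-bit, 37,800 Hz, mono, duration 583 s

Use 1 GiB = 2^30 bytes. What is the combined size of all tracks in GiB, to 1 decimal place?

0.9 GiB

Track A: 22 minutes 40 seconds = 1,360 s; 44,100 × 1,360 × 3 × 4 = 719,712,000 bytes.
Track B: exactly 61 minutes = 3,660 s; 22,050 × 3,660 × 2 × 1 = 161,406,000 bytes.
Track C: 37,800 × 583 × 4 × 1 = 88,149,600 bytes.
Total = 969,267,600 bytes = 0.9 GiB.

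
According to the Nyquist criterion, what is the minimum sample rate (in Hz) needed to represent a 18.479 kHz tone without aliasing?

36,958 Hz

Minimum sample rate = 2 × 18,479 Hz = 36,958 Hz.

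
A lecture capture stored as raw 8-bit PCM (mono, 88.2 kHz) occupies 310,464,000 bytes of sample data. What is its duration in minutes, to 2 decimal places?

58.67 minutes

Byte rate = 88,200 × 1 × 1 = 88,200 bytes/s.
Duration = 310,464,000 / 88,200 = 3,520 s.
3,520 s / 60 = 58.67 minutes.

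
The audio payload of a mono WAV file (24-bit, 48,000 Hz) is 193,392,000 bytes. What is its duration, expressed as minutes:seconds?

22:23

Byte rate = 48,000 × 3 × 1 = 144,000 bytes/s.
Duration = 193,392,000 / 144,000 = 1,343 s.
1,343 s = 22:23.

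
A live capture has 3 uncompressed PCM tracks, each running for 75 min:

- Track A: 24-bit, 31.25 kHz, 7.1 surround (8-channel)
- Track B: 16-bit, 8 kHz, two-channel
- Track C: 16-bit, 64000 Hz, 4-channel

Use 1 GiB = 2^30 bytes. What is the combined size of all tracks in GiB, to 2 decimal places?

75 min = 4,500 s.
Track A: 31,250 × 4,500 × 3 × 8 = 3,375,000,000 bytes.
Track B: 8,000 × 4,500 × 2 × 2 = 144,000,000 bytes.
Track C: 64,000 × 4,500 × 2 × 4 = 2,304,000,000 bytes.
Total = 5,823,000,000 bytes = 5.42 GiB.

5.42 GiB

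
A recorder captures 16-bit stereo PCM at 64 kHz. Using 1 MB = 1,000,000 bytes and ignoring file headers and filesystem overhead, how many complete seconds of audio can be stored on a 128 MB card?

Uncompressed byte rate = 64,000 × 2 × 2 = 256,000 bytes/s.
Capacity = 128 × 1,000,000 = 128,000,000 bytes.
128,000,000 / 256,000 ≈ 500 s → 500 seconds.

500 seconds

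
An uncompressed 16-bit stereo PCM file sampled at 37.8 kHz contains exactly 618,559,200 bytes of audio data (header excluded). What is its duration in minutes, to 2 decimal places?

Byte rate = 37,800 × 2 × 2 = 151,200 bytes/s.
Duration = 618,559,200 / 151,200 = 4,091 s.
4,091 s / 60 = 68.18 minutes.

68.18 minutes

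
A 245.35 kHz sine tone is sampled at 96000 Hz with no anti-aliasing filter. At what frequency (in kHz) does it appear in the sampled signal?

42.65 kHz

Nyquist = 96,000/2 = 48,000 Hz; 245,350 Hz exceeds it.
Alias = |245,350 − 3×96,000| = |245,350 − 288,000| = 42,650 Hz = 42.65 kHz.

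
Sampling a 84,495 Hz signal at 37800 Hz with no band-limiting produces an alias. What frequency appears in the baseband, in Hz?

Nyquist = 37,800/2 = 18,900 Hz; 84,495 Hz exceeds it.
Alias = |84,495 − 2×37,800| = |84,495 − 75,600| = 8,895 Hz.

8,895 Hz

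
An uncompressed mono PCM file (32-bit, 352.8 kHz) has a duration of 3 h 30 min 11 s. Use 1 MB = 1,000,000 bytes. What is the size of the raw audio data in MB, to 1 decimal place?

17796.6 MB

Duration = 3 h 30 min 11 s = 12,611 s.
Bytes = 352,800 samples/s × 12,611 s × 4 bytes/sample × 1 ch = 17,796,643,200 bytes.
17,796,643,200 / 1,000,000 = 17796.6 MB.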